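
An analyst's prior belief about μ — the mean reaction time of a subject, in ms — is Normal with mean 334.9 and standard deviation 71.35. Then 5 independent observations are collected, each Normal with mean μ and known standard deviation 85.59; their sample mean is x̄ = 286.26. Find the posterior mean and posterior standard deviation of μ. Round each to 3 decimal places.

Posterior mean ≈ 297.130; posterior SD ≈ 33.730

With known σ, the Normal prior is conjugate. Weight on the data is w = (n/σ²)/(n/σ² + 1/τ₀²) = 0.00068253/(0.00068253+0.00019643) = 0.77652.
Posterior mean = w·x̄ + (1−w)·μ₀ = 0.77652·286.26 + 0.22348·334.9 = 297.130. Posterior variance = 1/(0.00068253+0.00019643) = 1137.70, so SD = 33.730.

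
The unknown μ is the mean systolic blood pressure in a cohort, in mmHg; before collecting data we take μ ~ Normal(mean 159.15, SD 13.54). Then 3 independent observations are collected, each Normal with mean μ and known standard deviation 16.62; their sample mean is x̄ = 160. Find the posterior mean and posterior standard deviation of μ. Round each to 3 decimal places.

Prior precision 1/τ₀² = 1/13.54² = 0.00545460; data precision n/σ² = 3/16.62² = 0.0108607.
Posterior precision = 0.00545460 + 0.0108607 = 0.0163153, giving posterior SD = 1/√0.0163153 = 7.829.
Posterior mean = (0.00545460·159.15 + 0.0108607·160) / 0.0163153 = 159.716.

Posterior mean ≈ 159.716; posterior SD ≈ 7.829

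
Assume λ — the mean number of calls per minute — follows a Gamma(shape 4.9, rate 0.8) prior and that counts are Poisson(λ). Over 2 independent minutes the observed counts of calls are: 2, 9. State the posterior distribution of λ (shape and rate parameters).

The Poisson likelihood adds the total count to the shape and the number of exposure periods to the rate. Here ∑xᵢ = 11 and n = 2, so shape 4.9→15.9 and rate 0.8→2.8.

Posterior: Gamma(shape=15.9, rate=2.8)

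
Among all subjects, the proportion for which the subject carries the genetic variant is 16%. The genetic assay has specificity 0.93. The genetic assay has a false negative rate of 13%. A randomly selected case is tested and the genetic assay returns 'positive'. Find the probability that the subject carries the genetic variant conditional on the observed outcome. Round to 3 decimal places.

P(H | E) ≈ 0.703

Let H be the event that the subject carries the genetic variant. P(H) = 0.16, so P(¬H) = 0.84. With E the 'positive' result, P(E|H) = 0.87 and P(E|¬H) = 0.07.
P(E) = 0.87·0.16 + 0.07·0.84 = 0.13920 + 0.058800 = 0.19800.
By Bayes' theorem, P(H|E) = 0.13920 / 0.19800 = 0.703.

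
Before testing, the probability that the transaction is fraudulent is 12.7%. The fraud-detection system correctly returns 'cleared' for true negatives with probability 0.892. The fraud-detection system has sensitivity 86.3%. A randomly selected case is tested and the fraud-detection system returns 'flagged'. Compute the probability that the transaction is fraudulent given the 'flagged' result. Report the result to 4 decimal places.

P(H | E) ≈ 0.5376

Write H for 'the transaction is fraudulent'. Prior odds H:¬H = 0.127/0.873 = 0.14548. For the 'flagged' outcome, the likelihood ratio is 0.863/0.108 = 7.9907.
Posterior odds = 0.14548 × 7.9907 = 1.1625, so P(H|E) = 1.1625/(1+1.1625) = 0.5376.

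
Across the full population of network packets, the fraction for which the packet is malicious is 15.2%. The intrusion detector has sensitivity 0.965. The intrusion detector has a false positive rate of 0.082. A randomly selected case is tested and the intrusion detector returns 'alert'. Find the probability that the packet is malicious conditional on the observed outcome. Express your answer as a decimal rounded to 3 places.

P(H | E) ≈ 0.678

Let H be the event that the packet is malicious. P(H) = 0.152, so P(¬H) = 0.848. With E the 'alert' result, P(E|H) = 0.965 and P(E|¬H) = 0.082.
P(E) = 0.965·0.152 + 0.082·0.848 = 0.14668 + 0.069536 = 0.21622.
By Bayes' theorem, P(H|E) = 0.14668 / 0.21622 = 0.678.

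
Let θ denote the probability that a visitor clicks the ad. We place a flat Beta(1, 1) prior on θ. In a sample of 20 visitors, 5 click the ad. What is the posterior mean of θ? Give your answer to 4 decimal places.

Observing 5 successes and 15 failures updates Beta(1, 1) by adding the success and failure counts to the two shape parameters: α = 1+5 = 6, β = 1+15 = 16.
Posterior mean = α/(α+β) = 6/22 = 0.2727.

Posterior mean ≈ 0.2727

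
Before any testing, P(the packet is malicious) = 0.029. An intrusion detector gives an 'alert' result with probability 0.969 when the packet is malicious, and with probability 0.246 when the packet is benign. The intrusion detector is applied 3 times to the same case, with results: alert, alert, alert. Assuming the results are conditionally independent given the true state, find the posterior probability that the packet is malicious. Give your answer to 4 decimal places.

Posterior P(H) ≈ 0.6461

Let H be the event that the packet is malicious; start with P(H) = 0.029. P('alert'|H) = 0.969, P('alert'|¬H) = 0.246.
Update on result 1 ('alert'): P(H) ← 0.969·0.0290 / (0.969·0.0290 + 0.246·0.9710) = 0.028101/0.26697 = 0.1053.
Update on result 2 ('alert'): P(H) ← 0.969·0.1053 / (0.969·0.1053 + 0.246·0.8947) = 0.10200/0.32210 = 0.3167.
Update on result 3 ('alert'): P(H) ← 0.969·0.3167 / (0.969·0.3167 + 0.246·0.6833) = 0.30684/0.47495 = 0.6461.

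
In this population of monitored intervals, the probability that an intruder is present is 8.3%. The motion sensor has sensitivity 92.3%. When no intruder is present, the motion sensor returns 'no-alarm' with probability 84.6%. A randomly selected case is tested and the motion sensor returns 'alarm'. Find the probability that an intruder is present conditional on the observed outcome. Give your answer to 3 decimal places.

P(H | E) ≈ 0.352

Let H be the event that an intruder is present. P(H) = 0.083, so P(¬H) = 0.917. With E the 'alarm' result, P(E|H) = 0.923 and P(E|¬H) = 0.154.
P(E) = 0.923·0.083 + 0.154·0.917 = 0.076609 + 0.14122 = 0.21783.
By Bayes' theorem, P(H|E) = 0.076609 / 0.21783 = 0.352.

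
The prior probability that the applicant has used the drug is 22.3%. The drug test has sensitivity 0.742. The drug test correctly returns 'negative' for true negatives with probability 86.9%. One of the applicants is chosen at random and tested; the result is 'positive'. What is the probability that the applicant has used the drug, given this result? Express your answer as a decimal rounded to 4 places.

P(H | E) ≈ 0.6191

Let H be the event that the applicant has used the drug. P(H) = 0.223, so P(¬H) = 0.777. With E the 'positive' result, P(E|H) = 0.742 and P(E|¬H) = 0.131.
P(E) = 0.742·0.223 + 0.131·0.777 = 0.16547 + 0.10179 = 0.26725.
By Bayes' theorem, P(H|E) = 0.16547 / 0.26725 = 0.6191.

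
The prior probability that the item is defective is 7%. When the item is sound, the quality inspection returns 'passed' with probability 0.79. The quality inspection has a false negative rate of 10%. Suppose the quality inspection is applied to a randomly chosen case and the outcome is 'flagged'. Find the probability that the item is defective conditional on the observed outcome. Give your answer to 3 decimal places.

P(H | E) ≈ 0.244

Write H for 'the item is defective'. Prior odds H:¬H = 0.07/0.93 = 0.075269. For the 'flagged' outcome, the likelihood ratio is 0.9/0.21 = 4.2857.
Posterior odds = 0.075269 × 4.2857 = 0.32258, so P(H|E) = 0.32258/(1+0.32258) = 0.244.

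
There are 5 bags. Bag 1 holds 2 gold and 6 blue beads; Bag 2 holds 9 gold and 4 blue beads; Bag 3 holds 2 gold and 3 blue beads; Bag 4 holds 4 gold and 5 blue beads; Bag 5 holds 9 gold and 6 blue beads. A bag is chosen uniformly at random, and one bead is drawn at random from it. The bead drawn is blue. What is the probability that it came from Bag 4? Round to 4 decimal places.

Posterior probability ≈ 0.2126

P(blue|Bag 1) = 0.75; P(blue|Bag 2) = 0.3077; P(blue|Bag 3) = 0.6; P(blue|Bag 4) = 0.5556; P(blue|Bag 5) = 0.4.
Prior × likelihood for each source: 0.2·0.75=0.1500, 0.2·0.3077=0.06154, 0.2·0.6=0.1200, 0.2·0.5556=0.1111, 0.2·0.4=0.08000. Summing gives P(blue) = 0.52265.
P(Bag 4 | blue) = 0.1111 / 0.52265 = 0.2126.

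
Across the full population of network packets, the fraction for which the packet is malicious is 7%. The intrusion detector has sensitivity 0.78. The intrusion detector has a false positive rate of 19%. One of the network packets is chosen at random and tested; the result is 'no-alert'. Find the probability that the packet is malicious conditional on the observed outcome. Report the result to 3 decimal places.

Let H be the event that the packet is malicious. P(H) = 0.07, so P(¬H) = 0.93. With E the 'no-alert' result, P(E|H) = 0.22 and P(E|¬H) = 0.81.
P(E) = 0.22·0.07 + 0.81·0.93 = 0.015400 + 0.75330 = 0.76870.
By Bayes' theorem, P(H|E) = 0.015400 / 0.76870 = 0.020.

P(H | E) ≈ 0.020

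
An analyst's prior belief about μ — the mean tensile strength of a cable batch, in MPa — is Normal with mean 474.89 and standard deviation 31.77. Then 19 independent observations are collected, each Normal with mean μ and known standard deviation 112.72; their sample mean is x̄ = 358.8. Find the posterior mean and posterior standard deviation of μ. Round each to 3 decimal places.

With known σ, the Normal prior is conjugate. Weight on the data is w = (n/σ²)/(n/σ² + 1/τ₀²) = 0.00149538/(0.00149538+0.00099075) = 0.60149.
Posterior mean = w·x̄ + (1−w)·μ₀ = 0.60149·358.8 + 0.39851·474.89 = 405.063. Posterior variance = 1/(0.00149538+0.00099075) = 402.231, so SD = 20.056.

Posterior mean ≈ 405.063; posterior SD ≈ 20.056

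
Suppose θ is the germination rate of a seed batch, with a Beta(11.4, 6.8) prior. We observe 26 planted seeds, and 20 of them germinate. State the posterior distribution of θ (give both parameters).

Posterior: Beta(31.4, 12.8)

The binomial likelihood is conjugate to the Beta prior: with 20 successes and 6 failures, the posterior is Beta(11.4+20, 6.8+6) = Beta(31.4, 12.8).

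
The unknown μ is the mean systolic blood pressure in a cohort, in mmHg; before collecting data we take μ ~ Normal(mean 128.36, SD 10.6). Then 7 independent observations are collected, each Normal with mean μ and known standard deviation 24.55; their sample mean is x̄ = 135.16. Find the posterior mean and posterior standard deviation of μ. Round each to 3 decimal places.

With known σ, the Normal prior is conjugate. Weight on the data is w = (n/σ²)/(n/σ² + 1/τ₀²) = 0.0116144/(0.0116144+0.00889996) = 0.56616.
Posterior mean = w·x̄ + (1−w)·μ₀ = 0.56616·135.16 + 0.43384·128.36 = 132.210. Posterior variance = 1/(0.0116144+0.00889996) = 48.7464, so SD = 6.982.

Posterior mean ≈ 132.210; posterior SD ≈ 6.982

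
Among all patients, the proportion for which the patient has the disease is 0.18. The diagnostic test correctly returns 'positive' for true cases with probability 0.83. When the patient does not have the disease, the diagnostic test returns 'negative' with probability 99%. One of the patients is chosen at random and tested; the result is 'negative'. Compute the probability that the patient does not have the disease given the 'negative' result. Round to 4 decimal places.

P(¬H | E) ≈ 0.9637

Let H be the event that the patient has the disease. P(H) = 0.18, so P(¬H) = 0.82. With E the 'negative' result, P(E|H) = 0.17 and P(E|¬H) = 0.99.
P(E) = 0.17·0.18 + 0.99·0.82 = 0.030600 + 0.81180 = 0.84240.
By Bayes' theorem, P(H|E) = 0.030600 / 0.84240 = 0.0363. Hence P(¬H|E) = 1 − 0.0363 = 0.9637.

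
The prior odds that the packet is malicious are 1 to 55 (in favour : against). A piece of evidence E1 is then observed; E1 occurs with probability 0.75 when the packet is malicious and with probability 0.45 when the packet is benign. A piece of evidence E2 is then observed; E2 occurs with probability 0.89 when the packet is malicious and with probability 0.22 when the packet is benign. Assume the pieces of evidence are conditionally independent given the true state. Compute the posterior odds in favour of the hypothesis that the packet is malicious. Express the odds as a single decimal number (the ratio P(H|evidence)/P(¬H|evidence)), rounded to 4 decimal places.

Prior odds = 1/55 = 0.018182. In log-odds, ln(0.018182) = -4.0073.
Add log likelihood ratios: ln(1.6667) + ln(4.0455) = 1.9084.
Posterior log-odds = -2.0989, so posterior odds = exp(-2.0989) = 0.12259.

Posterior odds ≈ 0.1226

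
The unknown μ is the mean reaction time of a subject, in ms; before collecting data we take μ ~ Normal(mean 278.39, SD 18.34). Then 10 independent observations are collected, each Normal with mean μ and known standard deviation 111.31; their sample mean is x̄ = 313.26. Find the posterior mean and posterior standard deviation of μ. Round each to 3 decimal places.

Posterior mean ≈ 285.835; posterior SD ≈ 16.265

With known σ, the Normal prior is conjugate. Weight on the data is w = (n/σ²)/(n/σ² + 1/τ₀²) = 0.00080711/(0.00080711+0.00297304) = 0.21351.
Posterior mean = w·x̄ + (1−w)·μ₀ = 0.21351·313.26 + 0.78649·278.39 = 285.835. Posterior variance = 1/(0.00080711+0.00297304) = 264.540, so SD = 16.265.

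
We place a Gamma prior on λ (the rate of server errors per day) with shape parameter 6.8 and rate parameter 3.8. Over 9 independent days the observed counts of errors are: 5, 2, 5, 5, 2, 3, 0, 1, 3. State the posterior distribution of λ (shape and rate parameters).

Posterior: Gamma(shape=32.8, rate=12.8)

Total count ∑xᵢ = 26 over n = 9 days.
Gamma is conjugate to the Poisson likelihood: posterior is Gamma(shape = 6.8+26 = 32.8, rate = 3.8+9 = 12.8).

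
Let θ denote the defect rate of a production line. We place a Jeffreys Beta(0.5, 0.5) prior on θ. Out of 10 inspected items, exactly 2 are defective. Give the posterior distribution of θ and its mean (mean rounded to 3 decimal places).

The binomial likelihood is conjugate to the Beta prior: with 2 successes and 8 failures, the posterior is Beta(0.5+2, 0.5+8) = Beta(2.5, 8.5).
E[θ | data] = 2.5/(2.5+8.5) = 0.227.

Posterior: Beta(2.5, 8.5); mean ≈ 0.227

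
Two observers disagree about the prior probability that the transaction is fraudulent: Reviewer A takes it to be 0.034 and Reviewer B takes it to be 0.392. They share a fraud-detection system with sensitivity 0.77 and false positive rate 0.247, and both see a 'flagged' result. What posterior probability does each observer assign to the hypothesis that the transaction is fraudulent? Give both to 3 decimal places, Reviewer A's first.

P('+'|H) = 0.77, P('+'|¬H) = 0.247.
Reviewer A: numerator 0.77·0.034 = 0.026180; evidence = 0.026180+0.247·0.966 = 0.26478; posterior = 0.099.
Reviewer B: numerator 0.77·0.392 = 0.30184; evidence = 0.30184+0.247·0.608 = 0.45202; posterior = 0.668.

Reviewer A: 0.099; Reviewer B: 0.668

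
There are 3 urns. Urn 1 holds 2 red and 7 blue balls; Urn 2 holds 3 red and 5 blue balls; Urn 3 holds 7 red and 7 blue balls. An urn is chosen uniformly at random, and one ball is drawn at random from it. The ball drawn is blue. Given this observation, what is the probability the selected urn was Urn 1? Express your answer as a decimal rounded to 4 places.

P(blue|Urn 1) = 0.7778; P(blue|Urn 2) = 0.625; P(blue|Urn 3) = 0.5.
Prior × likelihood for each source: 0.333333·0.7778=0.2593, 0.333333·0.625=0.2083, 0.333333·0.5=0.1667. Summing gives P(blue) = 0.63426.
P(Urn 1 | blue) = 0.2593 / 0.63426 = 0.4088.

Posterior probability ≈ 0.4088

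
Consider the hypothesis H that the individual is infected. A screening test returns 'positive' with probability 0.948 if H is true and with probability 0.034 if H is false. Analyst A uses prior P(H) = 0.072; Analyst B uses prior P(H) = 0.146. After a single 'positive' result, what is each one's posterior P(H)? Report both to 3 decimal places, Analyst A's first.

Analyst A: 0.684; Analyst B: 0.827

The likelihood ratio for a 'positive' result is 0.948/0.034 = 27.882.
Analyst A: prior odds 0.072/0.928 = 0.077586; posterior odds 2.1633; posterior probability 0.684.
Analyst B: prior odds 0.146/0.854 = 0.17096; posterior odds 4.7668; posterior probability 0.827.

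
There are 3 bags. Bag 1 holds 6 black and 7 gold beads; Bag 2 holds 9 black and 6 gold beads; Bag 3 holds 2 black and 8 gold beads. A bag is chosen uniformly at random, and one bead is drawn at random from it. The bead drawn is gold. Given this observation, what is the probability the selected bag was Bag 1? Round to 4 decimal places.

Posterior probability ≈ 0.3097

Tabulate prior·likelihood by source: [1] prior 0.333333, lik 0.5385, product 0.1795; [2] prior 0.333333, lik 0.4, product 0.1333; [3] prior 0.333333, lik 0.8, product 0.2667.
Normalizing constant = 0.57949; the posterior for Bag 1 is its product over the sum, 0.1795/0.57949 = 0.3097.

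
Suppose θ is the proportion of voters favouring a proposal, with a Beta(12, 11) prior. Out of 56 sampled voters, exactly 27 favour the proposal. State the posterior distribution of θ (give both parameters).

Posterior: Beta(39, 40)

The binomial likelihood is conjugate to the Beta prior: with 27 successes and 29 failures, the posterior is Beta(12+27, 11+29) = Beta(39, 40).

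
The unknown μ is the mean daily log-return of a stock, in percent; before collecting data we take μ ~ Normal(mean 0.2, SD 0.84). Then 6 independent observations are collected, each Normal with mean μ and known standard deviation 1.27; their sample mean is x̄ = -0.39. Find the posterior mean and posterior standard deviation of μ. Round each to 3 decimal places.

Prior precision 1/τ₀² = 1/0.84² = 1.41723; data precision n/σ² = 6/1.27² = 3.72001.
Posterior precision = 1.41723 + 3.72001 = 5.13724, giving posterior SD = 1/√5.13724 = 0.441.
Posterior mean = (1.41723·0.2 + 3.72001·-0.39) / 5.13724 = -0.227.

Posterior mean ≈ -0.227; posterior SD ≈ 0.441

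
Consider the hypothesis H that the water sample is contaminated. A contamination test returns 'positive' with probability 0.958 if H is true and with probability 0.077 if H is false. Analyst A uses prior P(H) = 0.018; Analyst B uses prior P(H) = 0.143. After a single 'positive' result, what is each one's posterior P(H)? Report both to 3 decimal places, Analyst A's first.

Analyst A: 0.186; Analyst B: 0.675

The likelihood ratio for a 'positive' result is 0.958/0.077 = 12.442.
Analyst A: prior odds 0.018/0.982 = 0.018330; posterior odds 0.22805; posterior probability 0.186.
Analyst B: prior odds 0.143/0.857 = 0.16686; posterior odds 2.0760; posterior probability 0.675.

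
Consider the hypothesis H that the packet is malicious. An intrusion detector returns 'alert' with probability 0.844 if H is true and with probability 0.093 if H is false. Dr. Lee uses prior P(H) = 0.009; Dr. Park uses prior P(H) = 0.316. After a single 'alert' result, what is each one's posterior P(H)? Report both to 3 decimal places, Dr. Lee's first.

Dr. Lee: 0.076; Dr. Park: 0.807

The likelihood ratio for an 'alert' result is 0.844/0.093 = 9.0753.
Dr. Lee: prior odds 0.009/0.991 = 0.0090817; posterior odds 0.082419; posterior probability 0.076.
Dr. Park: prior odds 0.316/0.684 = 0.46199; posterior odds 4.1927; posterior probability 0.807.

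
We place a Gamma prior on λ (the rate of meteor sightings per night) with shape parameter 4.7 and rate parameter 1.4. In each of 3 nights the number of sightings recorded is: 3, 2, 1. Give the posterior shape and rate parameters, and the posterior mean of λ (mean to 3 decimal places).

Posterior: Gamma(shape=10.7, rate=4.4); mean ≈ 2.432

Total count ∑xᵢ = 6 over n = 3 nights.
Gamma is conjugate to the Poisson likelihood: posterior is Gamma(shape = 4.7+6 = 10.7, rate = 1.4+3 = 4.4).
E[λ | data] = 10.7/4.4 = 2.432.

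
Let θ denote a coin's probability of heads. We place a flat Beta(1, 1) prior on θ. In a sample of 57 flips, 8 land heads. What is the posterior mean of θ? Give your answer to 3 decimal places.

The binomial likelihood is conjugate to the Beta prior: with 8 successes and 49 failures, the posterior is Beta(1+8, 1+49) = Beta(9, 50).
E[θ | data] = 9/(9+50) = 0.153.

Posterior mean ≈ 0.153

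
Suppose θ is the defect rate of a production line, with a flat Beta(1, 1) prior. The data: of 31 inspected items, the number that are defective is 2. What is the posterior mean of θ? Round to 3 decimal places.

Observing 2 successes and 29 failures updates Beta(1, 1) by adding the success and failure counts to the two shape parameters: α = 1+2 = 3, β = 1+29 = 30.
E[θ | data] = 3/(3+30) = 0.091.

Posterior mean ≈ 0.091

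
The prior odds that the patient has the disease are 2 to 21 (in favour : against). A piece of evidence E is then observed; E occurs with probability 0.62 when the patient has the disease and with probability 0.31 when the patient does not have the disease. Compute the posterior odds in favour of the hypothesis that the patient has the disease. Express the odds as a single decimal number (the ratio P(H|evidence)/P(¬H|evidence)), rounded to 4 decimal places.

Prior odds = 2/21 = 0.095238. In log-odds, ln(0.095238) = -2.3514.
Add log likelihood ratio: ln(2.0000) = 0.69315.
Posterior log-odds = -1.6582, so posterior odds = exp(-1.6582) = 0.19048.

Posterior odds ≈ 0.1905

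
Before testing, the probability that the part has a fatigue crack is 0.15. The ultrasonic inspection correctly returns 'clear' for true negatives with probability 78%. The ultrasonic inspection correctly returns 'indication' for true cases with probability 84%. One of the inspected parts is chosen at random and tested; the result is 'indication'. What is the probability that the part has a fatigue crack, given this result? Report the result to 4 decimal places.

Write H for 'the part has a fatigue crack'. Prior odds H:¬H = 0.15/0.85 = 0.17647. For the 'indication' outcome, the likelihood ratio is 0.84/0.22 = 3.8182.
Posterior odds = 0.17647 × 3.8182 = 0.67380, so P(H|E) = 0.67380/(1+0.67380) = 0.4026.

P(H | E) ≈ 0.4026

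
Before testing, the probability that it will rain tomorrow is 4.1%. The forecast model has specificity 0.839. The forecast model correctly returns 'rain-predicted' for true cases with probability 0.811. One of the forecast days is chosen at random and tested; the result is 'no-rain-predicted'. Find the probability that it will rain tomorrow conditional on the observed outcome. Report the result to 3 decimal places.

Write H for 'it will rain tomorrow'. Prior odds H:¬H = 0.041/0.959 = 0.042753. For the 'no-rain-predicted' outcome, the likelihood ratio is 0.189/0.839 = 0.22527.
Posterior odds = 0.042753 × 0.22527 = 0.0096309, so P(H|E) = 0.0096309/(1+0.0096309) = 0.010.

P(H | E) ≈ 0.010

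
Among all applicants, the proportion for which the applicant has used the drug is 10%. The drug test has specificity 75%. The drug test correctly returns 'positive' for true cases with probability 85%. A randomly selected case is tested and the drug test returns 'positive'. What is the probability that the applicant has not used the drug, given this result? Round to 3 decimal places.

P(¬H | E) ≈ 0.726

Write H for 'the applicant has used the drug'. Prior odds H:¬H = 0.1/0.9 = 0.11111. For the 'positive' outcome, the likelihood ratio is 0.85/0.25 = 3.4000.
Posterior odds = 0.11111 × 3.4000 = 0.37778, so P(H|E) = 0.37778/(1+0.37778) = 0.274. Then P(¬H|E) = 1 − 0.274 = 0.726.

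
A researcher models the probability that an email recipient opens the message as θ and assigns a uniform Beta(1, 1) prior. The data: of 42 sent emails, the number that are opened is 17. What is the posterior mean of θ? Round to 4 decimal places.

Posterior mean ≈ 0.4091

The binomial likelihood is conjugate to the Beta prior: with 17 successes and 25 failures, the posterior is Beta(1+17, 1+25) = Beta(18, 26).
E[θ | data] = 18/(18+26) = 0.4091.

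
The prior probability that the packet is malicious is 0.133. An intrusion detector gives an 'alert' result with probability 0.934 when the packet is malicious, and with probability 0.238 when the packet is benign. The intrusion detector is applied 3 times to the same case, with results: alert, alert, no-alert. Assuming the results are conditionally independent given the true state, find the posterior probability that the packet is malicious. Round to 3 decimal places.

Posterior P(H) ≈ 0.170

With H the event that the packet is malicious, the joint likelihood of the observed sequence is P(data|H) = 0.934·0.934·0.066 = 0.057575 and P(data|¬H) = 0.238·0.238·0.762 = 0.043163.
Bayes: P(H|data) = 0.133·0.057575 / (0.133·0.057575 + 0.867·0.043163) = 0.0076575/0.045080 = 0.1699.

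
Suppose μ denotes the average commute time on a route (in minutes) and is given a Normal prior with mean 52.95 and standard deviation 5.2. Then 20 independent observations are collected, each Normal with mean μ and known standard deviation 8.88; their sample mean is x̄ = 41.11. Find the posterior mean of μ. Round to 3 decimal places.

Prior precision 1/τ₀² = 1/5.2² = 0.0369822; data precision n/σ² = 20/8.88² = 0.253632.
Posterior precision = 0.0369822 + 0.253632 = 0.290614.
Posterior mean = (0.0369822·52.95 + 0.253632·41.11) / 0.290614 = 42.617.

Posterior mean ≈ 42.617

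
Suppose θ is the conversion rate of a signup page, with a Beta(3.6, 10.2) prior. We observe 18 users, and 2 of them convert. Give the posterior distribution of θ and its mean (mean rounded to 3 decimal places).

Observing 2 successes and 16 failures updates Beta(3.6, 10.2) by adding the success and failure counts to the two shape parameters: α = 3.6+2 = 5.6, β = 10.2+16 = 26.2.
E[θ | data] = 5.6/(5.6+26.2) = 0.176.

Posterior: Beta(5.6, 26.2); mean ≈ 0.176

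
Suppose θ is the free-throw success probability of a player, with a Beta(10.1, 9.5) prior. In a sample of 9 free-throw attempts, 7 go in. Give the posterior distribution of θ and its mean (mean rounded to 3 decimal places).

Posterior: Beta(17.1, 11.5); mean ≈ 0.598

The binomial likelihood is conjugate to the Beta prior: with 7 successes and 2 failures, the posterior is Beta(10.1+7, 9.5+2) = Beta(17.1, 11.5).
Posterior mean = α/(α+β) = 17.1/28.6 = 0.598.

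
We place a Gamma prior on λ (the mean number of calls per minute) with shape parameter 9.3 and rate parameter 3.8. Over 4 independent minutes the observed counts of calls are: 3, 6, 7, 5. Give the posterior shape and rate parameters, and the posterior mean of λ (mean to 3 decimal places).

Total count ∑xᵢ = 21 over n = 4 minutes.
Gamma is conjugate to the Poisson likelihood: posterior is Gamma(shape = 9.3+21 = 30.3, rate = 3.8+4 = 7.8).
Posterior mean = shape/rate = 30.3/7.8 = 3.885.

Posterior: Gamma(shape=30.3, rate=7.8); mean ≈ 3.885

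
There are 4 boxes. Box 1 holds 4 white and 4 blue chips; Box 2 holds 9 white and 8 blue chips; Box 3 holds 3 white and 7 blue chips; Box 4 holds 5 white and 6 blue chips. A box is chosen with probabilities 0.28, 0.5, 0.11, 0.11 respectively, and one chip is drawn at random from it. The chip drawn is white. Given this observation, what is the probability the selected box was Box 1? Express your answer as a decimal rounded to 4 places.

Posterior probability ≈ 0.2871

Tabulate prior·likelihood by source: [1] prior 0.28, lik 0.5, product 0.1400; [2] prior 0.5, lik 0.5294, product 0.2647; [3] prior 0.11, lik 0.3, product 0.03300; [4] prior 0.11, lik 0.4545, product 0.05000.
Normalizing constant = 0.48771; the posterior for Box 1 is its product over the sum, 0.1400/0.48771 = 0.2871.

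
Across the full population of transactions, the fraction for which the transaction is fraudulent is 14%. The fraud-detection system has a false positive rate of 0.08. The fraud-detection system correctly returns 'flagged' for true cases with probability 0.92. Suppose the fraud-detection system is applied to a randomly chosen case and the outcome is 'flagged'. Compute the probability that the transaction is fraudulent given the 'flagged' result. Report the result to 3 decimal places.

P(H | E) ≈ 0.652

Write H for 'the transaction is fraudulent'. Prior odds H:¬H = 0.14/0.86 = 0.16279. For the 'flagged' outcome, the likelihood ratio is 0.92/0.08 = 11.500.
Posterior odds = 0.16279 × 11.500 = 1.8721, so P(H|E) = 1.8721/(1+1.8721) = 0.652.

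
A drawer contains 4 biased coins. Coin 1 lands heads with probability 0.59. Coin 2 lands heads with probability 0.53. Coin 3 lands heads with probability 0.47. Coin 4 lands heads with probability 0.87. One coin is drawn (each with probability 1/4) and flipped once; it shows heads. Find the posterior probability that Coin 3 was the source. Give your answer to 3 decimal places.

Tabulate prior·likelihood by source: [1] prior 0.25, lik 0.59, product 0.1475; [2] prior 0.25, lik 0.53, product 0.1325; [3] prior 0.25, lik 0.47, product 0.1175; [4] prior 0.25, lik 0.87, product 0.2175.
Normalizing constant = 0.61500; the posterior for Coin 3 is its product over the sum, 0.1175/0.61500 = 0.191.

Posterior probability ≈ 0.191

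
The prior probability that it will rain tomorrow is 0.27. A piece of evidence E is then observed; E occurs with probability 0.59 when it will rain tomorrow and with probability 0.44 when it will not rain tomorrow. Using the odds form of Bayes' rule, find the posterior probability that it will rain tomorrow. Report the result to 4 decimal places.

Posterior probability ≈ 0.3315

Prior odds = 0.27/(1−0.27) = 0.36986.
Likelihood ratio for E = 0.59/0.44 = 1.3409.
Posterior odds = prior odds × LR = 0.49595.
Posterior probability = odds/(1+odds) = 0.49595/1.4960 = 0.3315.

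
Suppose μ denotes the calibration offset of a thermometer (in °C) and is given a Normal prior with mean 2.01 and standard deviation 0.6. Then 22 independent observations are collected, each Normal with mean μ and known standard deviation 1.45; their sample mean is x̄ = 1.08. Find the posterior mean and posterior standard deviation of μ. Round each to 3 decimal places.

With known σ, the Normal prior is conjugate. Weight on the data is w = (n/σ²)/(n/σ² + 1/τ₀²) = 10.4637/(10.4637+2.77778) = 0.79022.
Posterior mean = w·x̄ + (1−w)·μ₀ = 0.79022·1.08 + 0.20978·2.01 = 1.275. Posterior variance = 1/(10.4637+2.77778) = 0.0755201, so SD = 0.275.

Posterior mean ≈ 1.275; posterior SD ≈ 0.275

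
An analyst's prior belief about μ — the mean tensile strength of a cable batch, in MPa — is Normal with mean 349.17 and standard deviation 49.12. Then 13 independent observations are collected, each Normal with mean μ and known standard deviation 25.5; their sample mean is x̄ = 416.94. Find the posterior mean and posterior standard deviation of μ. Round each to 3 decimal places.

With known σ, the Normal prior is conjugate. Weight on the data is w = (n/σ²)/(n/σ² + 1/τ₀²) = 0.0199923/(0.0199923+0.00041446) = 0.97969.
Posterior mean = w·x̄ + (1−w)·μ₀ = 0.97969·416.94 + 0.020310·349.17 = 415.564. Posterior variance = 1/(0.0199923+0.00041446) = 49.0033, so SD = 7.000.

Posterior mean ≈ 415.564; posterior SD ≈ 7.000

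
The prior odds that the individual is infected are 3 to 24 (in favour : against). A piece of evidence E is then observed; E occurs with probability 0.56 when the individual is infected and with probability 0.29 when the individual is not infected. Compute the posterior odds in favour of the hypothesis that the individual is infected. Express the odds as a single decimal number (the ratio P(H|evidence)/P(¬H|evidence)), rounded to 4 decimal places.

Posterior odds ≈ 0.2414

Prior odds = 3/24 = 0.12500.
Likelihood ratio for E = 0.56/0.29 = 1.9310.
Posterior odds = prior odds × LR = 0.24138.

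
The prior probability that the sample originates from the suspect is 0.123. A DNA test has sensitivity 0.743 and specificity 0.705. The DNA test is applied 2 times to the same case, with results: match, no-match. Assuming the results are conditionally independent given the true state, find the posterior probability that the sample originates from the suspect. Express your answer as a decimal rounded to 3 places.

With H the event that the sample originates from the suspect, the joint likelihood of the observed sequence is P(data|H) = 0.743·0.257 = 0.19095 and P(data|¬H) = 0.295·0.705 = 0.20797.
Bayes: P(H|data) = 0.123·0.19095 / (0.123·0.19095 + 0.877·0.20797) = 0.023487/0.20588 = 0.1141.

Posterior P(H) ≈ 0.114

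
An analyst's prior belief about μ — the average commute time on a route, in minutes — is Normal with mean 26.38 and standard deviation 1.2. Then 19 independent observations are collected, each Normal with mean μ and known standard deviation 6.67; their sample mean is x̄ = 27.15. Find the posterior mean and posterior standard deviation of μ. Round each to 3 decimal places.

Posterior mean ≈ 26.673; posterior SD ≈ 0.944

Prior precision 1/τ₀² = 1/1.2² = 0.694444; data precision n/σ² = 19/6.67² = 0.427073.
Posterior precision = 0.694444 + 0.427073 = 1.12152, giving posterior SD = 1/√1.12152 = 0.944.
Posterior mean = (0.694444·26.38 + 0.427073·27.15) / 1.12152 = 26.673.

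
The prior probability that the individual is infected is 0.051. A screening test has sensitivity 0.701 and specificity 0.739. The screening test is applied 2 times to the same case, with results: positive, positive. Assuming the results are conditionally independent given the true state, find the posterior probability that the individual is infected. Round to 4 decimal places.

Let H be the event that the individual is infected; start with P(H) = 0.051. P('positive'|H) = 0.701, P('positive'|¬H) = 0.261.
Update on result 1 ('positive'): P(H) ← 0.701·0.0510 / (0.701·0.0510 + 0.261·0.9490) = 0.035751/0.28344 = 0.1261.
Update on result 2 ('positive'): P(H) ← 0.701·0.1261 / (0.701·0.1261 + 0.261·0.8739) = 0.088419/0.31650 = 0.2794.

Posterior P(H) ≈ 0.2794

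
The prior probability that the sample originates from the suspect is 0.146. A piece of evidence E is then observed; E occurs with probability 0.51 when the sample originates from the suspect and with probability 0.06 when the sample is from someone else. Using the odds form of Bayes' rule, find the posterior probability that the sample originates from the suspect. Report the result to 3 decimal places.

Posterior probability ≈ 0.592

Prior odds = 0.146/(1−0.146) = 0.17096. In log-odds, ln(0.17096) = -1.7663.
Add log likelihood ratio: ln(8.5000) = 2.1401.
Posterior log-odds = 0.37374, so posterior odds = exp(0.37374) = 1.4532. Converting, P(H|E) = 1.4532/2.4532 = 0.592.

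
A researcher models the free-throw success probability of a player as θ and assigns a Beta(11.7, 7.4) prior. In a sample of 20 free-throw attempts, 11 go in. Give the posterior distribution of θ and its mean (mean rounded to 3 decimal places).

Posterior: Beta(22.7, 16.4); mean ≈ 0.581

The binomial likelihood is conjugate to the Beta prior: with 11 successes and 9 failures, the posterior is Beta(11.7+11, 7.4+9) = Beta(22.7, 16.4).
Posterior mean = α/(α+β) = 22.7/39.1 = 0.581.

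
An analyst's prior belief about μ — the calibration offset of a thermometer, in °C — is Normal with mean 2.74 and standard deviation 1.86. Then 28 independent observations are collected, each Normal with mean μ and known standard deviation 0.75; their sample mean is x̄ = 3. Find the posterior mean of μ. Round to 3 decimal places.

Posterior mean ≈ 2.998

With known σ, the Normal prior is conjugate. Weight on the data is w = (n/σ²)/(n/σ² + 1/τ₀²) = 49.7778/(49.7778+0.289051) = 0.99423.
Posterior mean = w·x̄ + (1−w)·μ₀ = 0.99423·3 + 0.0057733·2.74 = 2.998.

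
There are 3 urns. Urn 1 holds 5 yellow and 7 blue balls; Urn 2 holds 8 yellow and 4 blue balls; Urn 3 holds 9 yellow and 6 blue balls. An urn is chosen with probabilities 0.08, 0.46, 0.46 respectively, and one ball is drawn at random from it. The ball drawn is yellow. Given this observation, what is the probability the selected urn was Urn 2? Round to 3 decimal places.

P(yellow|Urn 1) = 0.4167; P(yellow|Urn 2) = 0.6667; P(yellow|Urn 3) = 0.6.
Prior × likelihood for each source: 0.08·0.4167=0.03333, 0.46·0.6667=0.3067, 0.46·0.6=0.2760. Summing gives P(yellow) = 0.61600.
P(Urn 2 | yellow) = 0.3067 / 0.61600 = 0.498.

Posterior probability ≈ 0.498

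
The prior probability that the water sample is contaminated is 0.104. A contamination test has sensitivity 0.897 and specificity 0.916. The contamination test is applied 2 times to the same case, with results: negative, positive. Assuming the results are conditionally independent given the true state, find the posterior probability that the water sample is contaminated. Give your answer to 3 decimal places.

Posterior P(H) ≈ 0.122

With H the event that the water sample is contaminated, the joint likelihood of the observed sequence is P(data|H) = 0.103·0.897 = 0.092391 and P(data|¬H) = 0.916·0.084 = 0.076944.
Bayes: P(H|data) = 0.104·0.092391 / (0.104·0.092391 + 0.896·0.076944) = 0.0096087/0.078550 = 0.1223.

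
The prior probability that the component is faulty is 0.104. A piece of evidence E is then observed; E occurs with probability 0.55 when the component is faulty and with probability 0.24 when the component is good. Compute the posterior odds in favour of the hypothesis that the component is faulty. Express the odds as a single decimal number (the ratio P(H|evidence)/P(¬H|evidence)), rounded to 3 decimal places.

Prior odds = 0.104/(1−0.104) = 0.11607.
Likelihood ratio for E = 0.55/0.24 = 2.2917.
Posterior odds = prior odds × LR = 0.26600.

Posterior odds ≈ 0.266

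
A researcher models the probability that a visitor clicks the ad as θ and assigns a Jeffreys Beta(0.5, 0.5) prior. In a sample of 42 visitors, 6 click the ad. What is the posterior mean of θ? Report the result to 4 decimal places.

Posterior mean ≈ 0.1512

The binomial likelihood is conjugate to the Beta prior: with 6 successes and 36 failures, the posterior is Beta(0.5+6, 0.5+36) = Beta(6.5, 36.5).
E[θ | data] = 6.5/(6.5+36.5) = 0.1512.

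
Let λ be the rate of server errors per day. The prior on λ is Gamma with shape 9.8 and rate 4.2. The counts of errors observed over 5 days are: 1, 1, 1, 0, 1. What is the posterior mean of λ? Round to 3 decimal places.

Posterior mean ≈ 1.500

Total count ∑xᵢ = 4 over n = 5 days.
Gamma is conjugate to the Poisson likelihood: posterior is Gamma(shape = 9.8+4 = 13.8, rate = 4.2+5 = 9.2).
Posterior mean = shape/rate = 13.8/9.2 = 1.500.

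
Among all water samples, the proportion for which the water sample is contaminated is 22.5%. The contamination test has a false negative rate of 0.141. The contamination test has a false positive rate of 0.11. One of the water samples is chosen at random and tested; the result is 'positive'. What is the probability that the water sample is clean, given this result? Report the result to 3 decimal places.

Let H be the event that the water sample is contaminated. P(H) = 0.225, so P(¬H) = 0.775. With E the 'positive' result, P(E|H) = 0.859 and P(E|¬H) = 0.11.
P(E) = 0.859·0.225 + 0.11·0.775 = 0.19328 + 0.085250 = 0.27853.
By Bayes' theorem, P(H|E) = 0.19328 / 0.27853 = 0.694. Hence P(¬H|E) = 1 − 0.694 = 0.306.

P(¬H | E) ≈ 0.306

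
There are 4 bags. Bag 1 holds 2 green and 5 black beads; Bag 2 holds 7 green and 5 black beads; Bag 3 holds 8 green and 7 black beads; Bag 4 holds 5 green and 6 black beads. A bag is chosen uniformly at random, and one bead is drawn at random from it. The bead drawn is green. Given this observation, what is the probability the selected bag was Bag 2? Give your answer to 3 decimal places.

Tabulate prior·likelihood by source: [1] prior 0.25, lik 0.2857, product 0.07143; [2] prior 0.25, lik 0.5833, product 0.1458; [3] prior 0.25, lik 0.5333, product 0.1333; [4] prior 0.25, lik 0.4545, product 0.1136.
Normalizing constant = 0.46423; the posterior for Bag 2 is its product over the sum, 0.1458/0.46423 = 0.314.

Posterior probability ≈ 0.314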